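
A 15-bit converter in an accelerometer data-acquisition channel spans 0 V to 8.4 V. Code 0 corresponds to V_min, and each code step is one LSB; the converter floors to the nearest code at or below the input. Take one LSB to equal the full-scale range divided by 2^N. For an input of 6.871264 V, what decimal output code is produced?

26804

Span = 8.4 V. LSB = 8.4 V / 2^15 ≈ 256.3 µV.
(V_in − V_min) × 2^15/range = (6.871264 − (0)) × 32768/8.4 = 26804.474.
Floor → code = 26804.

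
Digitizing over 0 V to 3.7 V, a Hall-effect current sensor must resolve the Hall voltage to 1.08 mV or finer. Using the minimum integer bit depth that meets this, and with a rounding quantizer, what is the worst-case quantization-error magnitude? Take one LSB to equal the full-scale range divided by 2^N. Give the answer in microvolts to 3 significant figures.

V_FS = 3.7 V.
3.7 V / 1.08 mV = 3426. Since 2^11 = 2048 and 2^12 = 4096, N = 12.
One LSB is 3.7 V / 4096 = 0.90332 mV.
|e|_max = LSB/2 = 452 µV.

452 µV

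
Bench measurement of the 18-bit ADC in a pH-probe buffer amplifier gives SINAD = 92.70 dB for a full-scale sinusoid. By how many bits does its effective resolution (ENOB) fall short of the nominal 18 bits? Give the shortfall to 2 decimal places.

Effective bits = (92.70 − 1.76)/6.02 = 15.1063.
Lost resolution: 18 − 15.1063 = 2.8937 bits.

2.89 bits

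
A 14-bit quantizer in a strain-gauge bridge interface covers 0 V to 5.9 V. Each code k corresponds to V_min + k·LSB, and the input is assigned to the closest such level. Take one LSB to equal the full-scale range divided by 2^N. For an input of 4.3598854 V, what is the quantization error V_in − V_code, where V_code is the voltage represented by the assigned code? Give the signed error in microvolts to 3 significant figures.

+64.8 µV

V_FS = 5.9 V. LSB = 5.9 V / 2^14 ≈ 360.1 µV.
(4.3598854 − (0)) / LSB = 4.3598854 × 16384/5.9 = 12107.1801. Nearest integer: k = 12107.
Reconstructed level: 0 + 12107 × 5.9/16384 V = 4.3598205566 V.
Error = V_in − V_code = 4.3598854 − (4.3598205566) = +64.8 µV.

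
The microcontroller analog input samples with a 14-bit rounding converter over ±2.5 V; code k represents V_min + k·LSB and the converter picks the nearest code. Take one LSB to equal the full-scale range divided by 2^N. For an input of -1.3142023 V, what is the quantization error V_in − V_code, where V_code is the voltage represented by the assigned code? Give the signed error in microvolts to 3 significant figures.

Range = 2.5 − (-2.5) = 5 V. LSB = 5 V / 2^14 ≈ 305.2 µV.
Position in LSBs: (-1.3142023 − (-2.5)) × 16384/5 = 3885.6219; rounding gives k = 3886.
V_code = -2.5 + (3886/16384) × 5 = -1.3140869141 V.
e = -1.3142023 − (-1.3140869141) = −115 µV.

−115 µV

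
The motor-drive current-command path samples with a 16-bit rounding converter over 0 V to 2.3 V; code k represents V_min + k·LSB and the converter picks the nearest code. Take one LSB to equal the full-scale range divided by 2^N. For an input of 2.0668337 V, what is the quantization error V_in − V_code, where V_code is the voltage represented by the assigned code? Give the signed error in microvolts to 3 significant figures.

V_FS = 2.3 V. LSB = 2.3 V / 2^16 ≈ 35.10 µV.
(V_in − V_min)/LSB = (2.0668337 − (0)) × 65536/2.3 = 58892.1797 → nearest code k = 58892.
V_code = 0 + (58892/65536) × 2.3 = 2.0668273926 V.
e = 2.0668337 − (2.0668273926) = +6.31 µV.

+6.31 µV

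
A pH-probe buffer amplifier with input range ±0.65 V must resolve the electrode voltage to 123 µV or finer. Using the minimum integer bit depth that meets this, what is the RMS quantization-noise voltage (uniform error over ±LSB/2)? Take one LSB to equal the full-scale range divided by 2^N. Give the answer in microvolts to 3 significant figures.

The full-scale span is 0.65 − (-0.65) = 1.3 V.
1.3 V / 123 µV = 10570. Since 2^13 = 8192 and 2^14 = 16384, N = 14.
LSB = 1.3 V / 2^14 = 79.346 µV.
RMS noise = LSB/√12 = 22.9 µV.

22.9 µV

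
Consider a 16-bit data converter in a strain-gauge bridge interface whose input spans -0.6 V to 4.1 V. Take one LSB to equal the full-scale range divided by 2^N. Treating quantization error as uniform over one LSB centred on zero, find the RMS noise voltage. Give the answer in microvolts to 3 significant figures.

20.7 µV

Range = 4.1 − (-0.6) = 4.7 V.
LSB = 4.7 V / 2^16 = 71.716 µV.
RMS of a uniform error over width LSB is LSB/√12 = 20.7 µV.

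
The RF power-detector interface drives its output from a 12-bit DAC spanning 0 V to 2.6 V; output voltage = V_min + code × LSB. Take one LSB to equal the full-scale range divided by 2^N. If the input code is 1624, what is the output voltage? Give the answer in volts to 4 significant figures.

V_FS = 2.6 V. LSB = 2.6 V / 2^12.
V_out = 0 + 1624 × (2.6/4096) V
      = 0 + 1.03086 = 1.03086 V.

1.031 V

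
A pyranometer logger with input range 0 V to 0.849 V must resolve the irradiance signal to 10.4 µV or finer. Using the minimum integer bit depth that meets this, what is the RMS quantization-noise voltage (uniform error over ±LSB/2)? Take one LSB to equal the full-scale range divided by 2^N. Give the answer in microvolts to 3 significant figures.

1.87 µV

Span = 0.849 V.
Need 2^N ≥ 0.849 V / 10.4 µV = 81630 → N_min = 17.
One LSB is 0.849 V / 131072 = 6.4774 µV.
V_rms = LSB/√12 = 1.87 µV.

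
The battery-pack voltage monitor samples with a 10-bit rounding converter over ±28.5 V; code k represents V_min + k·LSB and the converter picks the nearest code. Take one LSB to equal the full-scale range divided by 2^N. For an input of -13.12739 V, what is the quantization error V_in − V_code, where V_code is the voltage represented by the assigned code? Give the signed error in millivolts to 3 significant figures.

Span: 28.5 V − (-28.5 V) = 57 V. LSB = 57 V / 2^10 ≈ 55.66 mV.
(V_in − V_min)/LSB = (-13.12739 − (-28.5)) × 1024/57 = 276.1676 → nearest code k = 276.
V_code = V_min + k × range/2^10 = -28.5 + 276 × 57/1024 = -13.13671875 V.
Error = V_in − V_code = -13.12739 − (-13.13671875) = +9.33 mV.

+9.33 mV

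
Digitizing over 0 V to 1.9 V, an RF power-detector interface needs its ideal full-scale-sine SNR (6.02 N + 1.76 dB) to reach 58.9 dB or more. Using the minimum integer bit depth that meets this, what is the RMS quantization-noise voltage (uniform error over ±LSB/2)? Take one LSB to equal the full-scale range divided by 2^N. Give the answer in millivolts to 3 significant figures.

Range is 1.9 V.
6.02 N + 1.76 ≥ 58.9 gives N ≥ 9.492, so the minimum integer is 10.
Step size = 1.9/1024 V = 1.8555 mV.
RMS noise = LSB/√12 = 0.536 mV.

0.536 mV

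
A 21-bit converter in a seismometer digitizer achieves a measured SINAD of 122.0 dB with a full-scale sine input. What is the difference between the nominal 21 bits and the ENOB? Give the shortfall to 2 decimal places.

1.03 bits

Effective bits = (122.0 − 1.76)/6.02 = 19.9734.
Lost resolution: 21 − 19.9734 = 1.0266 bits.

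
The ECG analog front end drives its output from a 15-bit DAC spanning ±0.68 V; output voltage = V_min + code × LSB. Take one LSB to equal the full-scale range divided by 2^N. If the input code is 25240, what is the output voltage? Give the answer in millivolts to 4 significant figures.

Range = 0.68 − (-0.68) = 1.36 V. LSB = 1.36 V / 2^15.
Output = V_min + (25240/32768) × range = -0.68 + 0.770264 × 1.36 V
      = -0.68 + 1.04756 = 0.367559 V.

367.6 mV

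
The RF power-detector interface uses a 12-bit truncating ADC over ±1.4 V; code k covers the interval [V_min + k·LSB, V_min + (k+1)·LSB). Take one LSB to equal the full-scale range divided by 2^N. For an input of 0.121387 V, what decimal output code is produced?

Full-scale range = 1.4 V − (-1.4 V) = 2.8 V. LSB = 2.8 V / 2^12 ≈ 0.6836 mV.
V_in − V_min = 0.121387 − (-1.4) = 1.521387 V.
Divide by LSB: 1.521387 × 4096/2.8 = 2225.5718.
Truncating gives code 2225.

2225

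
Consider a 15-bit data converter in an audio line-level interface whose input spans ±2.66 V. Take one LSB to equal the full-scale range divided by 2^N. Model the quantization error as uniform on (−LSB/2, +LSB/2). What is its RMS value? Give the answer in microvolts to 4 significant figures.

46.87 µV

Range = 2.66 − (-2.66) = 5.32 V.
LSB = 5.32 V ÷ 2^15 = 5.32/32768 V = 162.354 µV.
V_rms = LSB/√12 = 162.354 µV / √12 = 46.87 µV.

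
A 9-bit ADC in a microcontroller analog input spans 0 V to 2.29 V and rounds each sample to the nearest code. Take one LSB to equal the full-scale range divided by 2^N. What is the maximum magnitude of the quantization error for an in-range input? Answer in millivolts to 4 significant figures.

Full-scale range = 2.29 V.
Step size = 2.29/512 V = 4.47266 mV.
A rounding quantizer has |error| ≤ LSB/2 = 2.236 mV.

2.236 mV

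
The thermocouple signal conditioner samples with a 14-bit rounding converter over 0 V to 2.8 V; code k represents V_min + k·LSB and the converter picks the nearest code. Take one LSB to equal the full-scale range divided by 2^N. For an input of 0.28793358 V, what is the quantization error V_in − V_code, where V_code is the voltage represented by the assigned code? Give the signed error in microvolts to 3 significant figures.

Range is 2.8 V. LSB = 2.8 V / 2^14 ≈ 170.9 µV.
(V_in − V_min)/LSB = (0.28793358 − (0)) × 16384/2.8 = 1684.8228 → nearest code k = 1685.
V_code = V_min + k × range/2^14 = 0 + 1685 × 2.8/16384 = 0.28796386719 V.
V_in − V_code = 0.28793358 − (0.28796386719) = −30.3 µV.

−30.3 µV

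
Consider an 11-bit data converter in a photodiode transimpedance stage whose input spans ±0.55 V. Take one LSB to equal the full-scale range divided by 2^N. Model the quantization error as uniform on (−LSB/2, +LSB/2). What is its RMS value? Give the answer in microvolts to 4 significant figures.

155.1 µV

Range = 0.55 − (-0.55) = 1.1 V.
One LSB is 1.1 V / 2048 = 0.537109 mV.
σ_q = LSB/√12 = 0.537109 mV/3.4641 = 155.1 µV.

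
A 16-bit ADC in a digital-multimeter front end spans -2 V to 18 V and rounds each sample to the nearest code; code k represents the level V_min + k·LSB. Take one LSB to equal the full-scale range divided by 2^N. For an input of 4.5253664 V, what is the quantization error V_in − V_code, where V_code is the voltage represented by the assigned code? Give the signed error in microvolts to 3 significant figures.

Span: 18 V − (-2 V) = 20 V. LSB = 20 V / 2^16 ≈ 305.2 µV.
Position in LSBs: (4.5253664 − (-2)) × 65536/20 = 21382.3206; rounding gives k = 21382.
V_code = V_min + k × range/2^16 = -2 + 21382 × 20/65536 = 4.5252685547 V.
e = 4.5253664 − (4.5252685547) = +97.8 µV.

+97.8 µV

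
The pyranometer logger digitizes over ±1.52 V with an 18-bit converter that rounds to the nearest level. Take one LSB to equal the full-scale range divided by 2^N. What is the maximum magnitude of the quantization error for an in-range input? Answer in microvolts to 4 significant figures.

5.798 µV

Full-scale range = 1.52 V − (-1.52 V) = 3.04 V.
One LSB is 3.04 V / 262144 = 11.5967 µV.
A rounding quantizer has |error| ≤ LSB/2 = 5.798 µV.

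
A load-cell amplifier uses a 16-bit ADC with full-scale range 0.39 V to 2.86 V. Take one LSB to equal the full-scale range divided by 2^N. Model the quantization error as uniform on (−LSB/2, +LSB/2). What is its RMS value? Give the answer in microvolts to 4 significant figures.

10.88 µV

Full-scale range = 2.86 V − (0.39 V) = 2.47 V.
LSB = 2.47 V / 2^16 = 37.6892 µV.
For a uniform distribution on [−LSB/2, +LSB/2], V_rms = LSB/√12 = 37.6892 µV/3.4641 = 10.88 µV.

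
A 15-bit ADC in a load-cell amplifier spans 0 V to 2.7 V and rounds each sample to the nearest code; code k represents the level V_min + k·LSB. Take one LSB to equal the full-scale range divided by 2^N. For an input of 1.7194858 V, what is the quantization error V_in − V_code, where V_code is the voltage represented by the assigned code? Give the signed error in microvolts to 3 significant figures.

+15.6 µV

Range is 2.7 V. LSB = 2.7 V / 2^15 ≈ 82.40 µV.
(V_in − V_min)/LSB = (1.7194858 − (0)) × 32768/2.7 = 20868.1891 → nearest code k = 20868.
V_code = V_min + k × range/2^15 = 0 + 20868 × 2.7/32768 = 1.7194702148 V.
Error = V_in − V_code = 1.7194858 − (1.7194702148) = +15.6 µV.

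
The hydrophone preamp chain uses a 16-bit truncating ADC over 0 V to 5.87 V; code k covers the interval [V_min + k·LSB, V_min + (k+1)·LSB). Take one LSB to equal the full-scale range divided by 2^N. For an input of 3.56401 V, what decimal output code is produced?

Full-scale range = 5.87 V. LSB = 5.87 V / 2^16 ≈ 89.57 µV.
code = ⌊(V_in − V_min)/LSB⌋ = ⌊(V_in − V_min) × 2^16 / range⌋
     = ⌊(3.56401 − (0)) × 65536 / 5.87⌋ = ⌊3.56401 × 65536/5.87⌋
     = ⌊39790.623⌋ = 39790.

39790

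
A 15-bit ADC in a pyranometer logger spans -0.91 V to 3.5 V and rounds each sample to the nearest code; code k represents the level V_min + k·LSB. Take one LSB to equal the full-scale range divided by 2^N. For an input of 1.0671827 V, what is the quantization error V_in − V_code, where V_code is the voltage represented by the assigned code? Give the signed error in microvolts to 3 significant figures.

Span: 3.5 V − (-0.91 V) = 4.41 V. LSB = 4.41 V / 2^15 ≈ 134.6 µV.
(1.0671827 − (-0.91)) / LSB = 1.9771827 × 32768/4.41 = 14691.2296. Nearest integer: k = 14691.
V_code = V_min + k × range/2^15 = -0.91 + 14691 × 4.41/32768 = 1.0671517944 V.
Error = V_in − V_code = 1.0671827 − (1.0671517944) = +30.9 µV.

+30.9 µV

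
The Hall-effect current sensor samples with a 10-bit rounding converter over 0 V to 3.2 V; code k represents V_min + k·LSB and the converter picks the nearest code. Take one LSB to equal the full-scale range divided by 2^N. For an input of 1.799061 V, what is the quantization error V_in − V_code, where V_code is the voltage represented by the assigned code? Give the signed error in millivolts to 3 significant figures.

Span = 3.2 V. LSB = 3.2 V / 2^10 ≈ 3.125 mV.
Position in LSBs: (1.799061 − (0)) × 1024/3.2 = 575.6995; rounding gives k = 576.
V_code = V_min + k × range/2^10 = 0 + 576 × 3.2/1024 = 1.800000000 V.
V_in − V_code = 1.799061 − (1.800000000) = −0.939 mV.

−0.939 mV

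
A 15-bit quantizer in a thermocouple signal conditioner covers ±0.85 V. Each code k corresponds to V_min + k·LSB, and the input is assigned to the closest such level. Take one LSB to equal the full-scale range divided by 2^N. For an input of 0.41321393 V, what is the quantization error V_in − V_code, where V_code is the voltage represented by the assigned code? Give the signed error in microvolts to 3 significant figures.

−9.34 µV

Range = 0.85 − (-0.85) = 1.7 V. LSB = 1.7 V / 2^15 ≈ 51.88 µV.
Position in LSBs: (0.41321393 − (-0.85)) × 32768/1.7 = 24348.8200; rounding gives k = 24349.
Reconstructed level: -0.85 + 24349 × 1.7/32768 V = 0.41322326660 V.
e = 0.41321393 − (0.41322326660) = −9.34 µV.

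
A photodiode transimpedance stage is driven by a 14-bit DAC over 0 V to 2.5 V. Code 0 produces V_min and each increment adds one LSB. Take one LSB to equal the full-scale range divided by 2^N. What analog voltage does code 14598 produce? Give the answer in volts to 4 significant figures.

Span = 2.5 V. LSB = 2.5 V / 2^14.
V_out = V_min + code × LSB = 0 V + 14598 × 2.5 V / 16384
      = 0 V + 2.22748 V = 2.22748 V.

2.227 V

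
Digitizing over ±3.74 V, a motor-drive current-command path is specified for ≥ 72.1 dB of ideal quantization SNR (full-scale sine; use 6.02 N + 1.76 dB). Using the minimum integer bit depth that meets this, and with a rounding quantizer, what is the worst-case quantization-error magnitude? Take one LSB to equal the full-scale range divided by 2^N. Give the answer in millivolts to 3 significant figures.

Full-scale range = 3.74 V − (-3.74 V) = 7.48 V.
N ≥ (72.1 − 1.76)/6.02 = 11.684 → N_min = 12.
LSB = 7.48 V ÷ 2^12 = 7.48/4096 V = 1.8262 mV.
Half an LSB is 0.913 mV.

0.913 mV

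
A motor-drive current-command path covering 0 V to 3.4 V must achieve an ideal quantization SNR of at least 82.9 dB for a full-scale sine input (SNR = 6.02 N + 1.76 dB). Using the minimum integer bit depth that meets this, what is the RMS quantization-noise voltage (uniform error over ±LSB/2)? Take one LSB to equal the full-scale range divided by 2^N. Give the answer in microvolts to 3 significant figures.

Span = 3.4 V.
Solving 6.02 N ≥ 82.9 − 1.76: N ≥ 13.478. Round up → N = 14.
Step size = 3.4/16384 V = 207.52 µV.
V_rms = LSB/√12 = 59.9 µV.

59.9 µV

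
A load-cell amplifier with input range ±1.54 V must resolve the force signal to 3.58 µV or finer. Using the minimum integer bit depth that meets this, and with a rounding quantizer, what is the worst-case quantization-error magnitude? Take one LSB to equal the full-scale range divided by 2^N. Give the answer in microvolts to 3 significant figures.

1.47 µV

Range = 1.54 − (-1.54) = 3.08 V.
Levels needed ≥ 3.08/3.58 µV = 860300. 2^20 = 1048576 suffices, so N_min = 20.
LSB = 3.08 V ÷ 2^20 = 3.08/1048576 V = 2.9373 µV.
|e|_max = LSB/2 = 1.47 µV.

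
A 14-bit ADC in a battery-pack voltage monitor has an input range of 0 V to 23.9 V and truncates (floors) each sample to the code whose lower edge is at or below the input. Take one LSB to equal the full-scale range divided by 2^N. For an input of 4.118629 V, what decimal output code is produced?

2823

Full-scale range = 23.9 V. LSB = 23.9 V / 2^14 ≈ 1.459 mV.
code = ⌊(V_in − V_min)/LSB⌋ = ⌊(V_in − V_min) × 2^14 / range⌋
     = ⌊(4.118629 − (0)) × 16384 / 23.9⌋ = ⌊4.118629 × 16384/23.9⌋
     = ⌊2823.415⌋ = 2823.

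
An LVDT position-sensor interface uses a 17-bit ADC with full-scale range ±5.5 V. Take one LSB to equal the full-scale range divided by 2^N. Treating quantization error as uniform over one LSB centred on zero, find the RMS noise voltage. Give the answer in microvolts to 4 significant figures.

Range = 5.5 − (-5.5) = 11 V.
LSB = 11 V / 2^17 = 83.9233 µV.
V_rms = LSB/√12 = 83.9233 µV / √12 = 24.23 µV.

24.23 µV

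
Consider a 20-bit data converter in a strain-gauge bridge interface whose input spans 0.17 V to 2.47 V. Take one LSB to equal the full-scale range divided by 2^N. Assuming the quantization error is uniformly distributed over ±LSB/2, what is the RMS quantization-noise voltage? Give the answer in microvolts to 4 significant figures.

0.6332 µV

The full-scale span is 2.47 − (0.17) = 2.3 V.
LSB = 2.3 V / 2^20 = 2.19345 µV.
σ_q = LSB/√12 = 2.19345 µV/3.4641 = 0.6332 µV.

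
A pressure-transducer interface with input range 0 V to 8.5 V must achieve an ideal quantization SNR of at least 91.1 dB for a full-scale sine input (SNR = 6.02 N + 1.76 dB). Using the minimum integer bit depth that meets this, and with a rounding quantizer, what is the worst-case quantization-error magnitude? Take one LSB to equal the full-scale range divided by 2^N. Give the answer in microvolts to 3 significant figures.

130 µV

Full-scale range = 8.5 V.
N ≥ (91.1 − 1.76)/6.02 = 14.841 → N_min = 15.
LSB = 8.5 V / 2^15 = 259.40 µV.
Half an LSB is 130 µV.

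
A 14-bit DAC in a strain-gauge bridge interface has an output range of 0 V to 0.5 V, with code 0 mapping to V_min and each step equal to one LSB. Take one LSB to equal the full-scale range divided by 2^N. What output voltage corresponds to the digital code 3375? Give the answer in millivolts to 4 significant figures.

Range is 0.5 V. LSB = 0.5 V / 2^14.
V_out = V_min + code × LSB = 0 V + 3375 × 0.5 V / 16384
      = 0 + 0.102997 = 0.102997 V.

103.0 mV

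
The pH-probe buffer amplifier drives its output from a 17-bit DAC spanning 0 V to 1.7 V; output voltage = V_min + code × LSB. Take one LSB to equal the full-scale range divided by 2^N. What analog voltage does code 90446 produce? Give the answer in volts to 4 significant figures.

1.173 V

Range is 1.7 V. LSB = 1.7 V / 2^17.
V_out = 0 + 90446 × (1.7/131072) V
      = 0 V + 1.17308 V = 1.17308 V.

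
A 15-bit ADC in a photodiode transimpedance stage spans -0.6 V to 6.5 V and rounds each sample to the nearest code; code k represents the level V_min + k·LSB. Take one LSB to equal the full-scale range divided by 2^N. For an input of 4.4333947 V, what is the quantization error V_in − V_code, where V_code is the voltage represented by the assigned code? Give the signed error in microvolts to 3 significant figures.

The full-scale span is 6.5 − (-0.6) = 7.1 V. LSB = 7.1 V / 2^15 ≈ 216.7 µV.
(4.4333947 − (-0.6)) / LSB = 5.0333947 × 32768/7.1 = 23230.1799. Nearest integer: k = 23230.
Reconstructed level: -0.6 + 23230 × 7.1/32768 V = 4.4333557129 V.
e = 4.4333947 − (4.4333557129) = +39.0 µV.

+39.0 µV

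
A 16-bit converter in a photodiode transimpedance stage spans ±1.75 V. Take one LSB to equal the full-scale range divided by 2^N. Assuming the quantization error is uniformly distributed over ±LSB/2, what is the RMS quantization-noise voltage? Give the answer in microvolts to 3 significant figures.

Range = 1.75 − (-1.75) = 3.5 V.
Step size = 3.5/65536 V = 53.406 µV.
σ_q = LSB/√12 = 53.406 µV/3.4641 = 15.4 µV.

15.4 µV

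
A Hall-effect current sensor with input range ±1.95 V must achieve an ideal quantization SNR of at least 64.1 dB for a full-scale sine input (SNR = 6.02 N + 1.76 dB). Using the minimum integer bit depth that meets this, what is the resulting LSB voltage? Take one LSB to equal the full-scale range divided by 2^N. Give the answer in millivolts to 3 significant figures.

Full-scale range = 1.95 V − (-1.95 V) = 3.9 V.
Solving 6.02 N ≥ 64.1 − 1.76: N ≥ 10.355. Round up → N = 11.
Step size = 3.9/2048 V = 1.90 mV.

1.90 mV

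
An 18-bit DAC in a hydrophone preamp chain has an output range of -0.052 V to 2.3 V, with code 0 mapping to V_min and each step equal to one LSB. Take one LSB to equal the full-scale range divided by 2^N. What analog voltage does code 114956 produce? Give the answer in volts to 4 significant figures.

Span: 2.3 V − (-0.052 V) = 2.352 V. LSB = 2.352 V / 2^18.
V_out = V_min + code × LSB = -0.052 V + 114956 × 2.352 V / 262144
      = -0.052 V + 1.03140 V = 0.979405 V.

0.9794 V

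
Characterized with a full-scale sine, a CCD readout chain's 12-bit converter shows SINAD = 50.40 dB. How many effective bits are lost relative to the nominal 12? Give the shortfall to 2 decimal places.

3.92 bits

Effective bits = (50.40 − 1.76)/6.02 = 8.0797.
12 − 8.0797 = 3.92 bits below nominal.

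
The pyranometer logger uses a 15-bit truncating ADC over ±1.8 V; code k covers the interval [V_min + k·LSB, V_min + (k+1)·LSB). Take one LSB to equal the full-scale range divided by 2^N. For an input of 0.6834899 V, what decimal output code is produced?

Span: 1.8 V − (-1.8 V) = 3.6 V. LSB = 3.6 V / 2^15 ≈ 109.9 µV.
(V_in − V_min) × 2^15/range = (0.6834899 − (-1.8)) × 32768/3.6 = 22605.277.
Floor → code = 22605.

22605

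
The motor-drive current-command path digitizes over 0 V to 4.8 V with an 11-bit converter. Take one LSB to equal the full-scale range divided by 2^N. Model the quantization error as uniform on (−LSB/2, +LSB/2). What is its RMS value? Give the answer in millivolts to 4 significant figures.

0.6766 mV

V_FS = 4.8 V.
Step size = 4.8/2048 V = 2.34375 mV.
For a uniform distribution on [−LSB/2, +LSB/2], V_rms = LSB/√12 = 2.34375 mV/3.4641 = 0.6766 mV.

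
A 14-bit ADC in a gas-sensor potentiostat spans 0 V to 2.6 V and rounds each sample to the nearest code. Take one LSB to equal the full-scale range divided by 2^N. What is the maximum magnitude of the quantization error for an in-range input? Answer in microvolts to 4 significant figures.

V_FS = 2.6 V.
LSB = 2.6 V / 2^14 = 158.691 µV.
|e|_max = LSB/2 = 79.35 µV.

79.35 µV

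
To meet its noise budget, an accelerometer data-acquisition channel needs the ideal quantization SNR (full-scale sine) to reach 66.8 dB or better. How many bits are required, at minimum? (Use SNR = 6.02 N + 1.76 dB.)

N ≥ (66.8 − 1.76)/6.02 = 10.804 → N_min = 11.

11 bits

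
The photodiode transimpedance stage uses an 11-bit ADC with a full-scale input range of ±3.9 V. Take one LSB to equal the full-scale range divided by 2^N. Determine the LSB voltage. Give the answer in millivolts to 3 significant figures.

3.81 mV

Range = 3.9 − (-3.9) = 7.8 V.
There are 2^11 = 2048 steps.
LSB = 7.8 V ÷ 2^11 = 7.8/2048 V = 3.81 mV.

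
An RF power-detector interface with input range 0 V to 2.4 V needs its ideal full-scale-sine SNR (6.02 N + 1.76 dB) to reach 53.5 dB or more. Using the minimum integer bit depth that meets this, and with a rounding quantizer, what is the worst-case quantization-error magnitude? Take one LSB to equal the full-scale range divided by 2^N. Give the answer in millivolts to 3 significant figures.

Full-scale range = 2.4 V.
6.02 N + 1.76 ≥ 53.5 gives N ≥ 8.595, so the minimum integer is 9.
LSB = 2.4 V / 2^9 = 4.6875 mV.
Half an LSB is 2.34 mV.

2.34 mV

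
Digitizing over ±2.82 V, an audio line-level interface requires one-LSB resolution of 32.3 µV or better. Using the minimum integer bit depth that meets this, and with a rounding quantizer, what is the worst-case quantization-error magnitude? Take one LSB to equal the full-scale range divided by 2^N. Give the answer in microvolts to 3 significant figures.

10.8 µV

The full-scale span is 2.82 − (-2.82) = 5.64 V.
Need 2^N ≥ 5.64 V / 32.3 µV = 174600 → N_min = 18.
One LSB is 5.64 V / 262144 = 21.515 µV.
Half an LSB is 10.8 µV.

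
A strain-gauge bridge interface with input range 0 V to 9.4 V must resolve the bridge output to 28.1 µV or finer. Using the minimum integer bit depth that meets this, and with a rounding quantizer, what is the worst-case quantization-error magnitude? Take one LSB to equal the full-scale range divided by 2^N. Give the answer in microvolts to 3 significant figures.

8.96 µV

Range is 9.4 V.
9.4 V / 28.1 µV = 334500. Since 2^18 = 262144 and 2^19 = 524288, N = 19.
Step size = 9.4/524288 V = 17.929 µV.
Max error for round-to-nearest is LSB/2 = 8.96 µV.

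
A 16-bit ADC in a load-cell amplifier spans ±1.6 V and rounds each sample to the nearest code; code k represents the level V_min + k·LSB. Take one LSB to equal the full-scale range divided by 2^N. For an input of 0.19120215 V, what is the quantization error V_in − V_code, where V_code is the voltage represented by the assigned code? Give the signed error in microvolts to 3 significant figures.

−8.79 µV

The full-scale span is 1.6 − (-1.6) = 3.2 V. LSB = 3.2 V / 2^16 ≈ 48.83 µV.
Position in LSBs: (0.19120215 − (-1.6)) × 65536/3.2 = 36683.8200; rounding gives k = 36684.
V_code = -1.6 + (36684/65536) × 3.2 = 0.19121093750 V.
Error = V_in − V_code = 0.19120215 − (0.19121093750) = −8.79 µV.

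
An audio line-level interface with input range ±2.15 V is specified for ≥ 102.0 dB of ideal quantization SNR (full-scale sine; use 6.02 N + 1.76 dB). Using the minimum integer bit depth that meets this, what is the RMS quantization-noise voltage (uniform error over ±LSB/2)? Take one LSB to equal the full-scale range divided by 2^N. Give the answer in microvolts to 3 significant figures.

9.47 µV

Range = 2.15 − (-2.15) = 4.3 V.
Solving 6.02 N ≥ 102.0 − 1.76: N ≥ 16.651. Round up → N = 17.
LSB = 4.3 V ÷ 2^17 = 4.3/131072 V = 32.806 µV.
σ_q = LSB/√12 = 32.806 µV/3.4641 = 9.47 µV.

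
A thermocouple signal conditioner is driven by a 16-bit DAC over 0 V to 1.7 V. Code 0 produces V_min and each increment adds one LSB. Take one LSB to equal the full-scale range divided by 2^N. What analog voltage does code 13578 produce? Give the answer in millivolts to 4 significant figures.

Full-scale range = 1.7 V. LSB = 1.7 V / 2^16.
Output = V_min + (13578/65536) × range = 0 + 0.207184 × 1.7 V
      = 0 V + 0.352213 V = 0.352213 V.

352.2 mV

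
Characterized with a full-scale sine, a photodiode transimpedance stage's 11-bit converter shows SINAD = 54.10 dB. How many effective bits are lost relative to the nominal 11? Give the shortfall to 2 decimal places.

Effective bits = (54.10 − 1.76)/6.02 = 8.6944.
11 − 8.6944 = 2.31 bits below nominal.

2.31 bits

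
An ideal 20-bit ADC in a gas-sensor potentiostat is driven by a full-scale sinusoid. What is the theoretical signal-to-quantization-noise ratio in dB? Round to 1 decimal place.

122.2 dB

SNR = 6.02·20 + 1.76 = 122.16 dB.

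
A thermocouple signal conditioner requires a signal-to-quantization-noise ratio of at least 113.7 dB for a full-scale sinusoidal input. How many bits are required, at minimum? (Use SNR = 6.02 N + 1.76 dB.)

19 bits

Required N = ⌈(113.7 − 1.76)/6.02⌉ = ⌈18.595⌉ = 19.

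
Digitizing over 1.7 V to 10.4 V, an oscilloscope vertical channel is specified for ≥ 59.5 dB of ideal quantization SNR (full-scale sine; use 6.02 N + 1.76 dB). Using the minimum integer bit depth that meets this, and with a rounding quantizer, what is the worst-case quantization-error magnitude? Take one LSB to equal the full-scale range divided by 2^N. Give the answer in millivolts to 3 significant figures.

4.25 mV

Full-scale range = 10.4 V − (1.7 V) = 8.7 V.
Required N = ⌈(59.5 − 1.76)/6.02⌉ = ⌈9.591⌉ = 10.
LSB = 8.7 V / 2^10 = 8.4961 mV.
|e|_max = LSB/2 = 4.25 mV.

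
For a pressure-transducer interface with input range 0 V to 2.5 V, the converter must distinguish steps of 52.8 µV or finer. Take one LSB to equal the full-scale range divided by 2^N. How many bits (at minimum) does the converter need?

16 bits

V_FS = 2.5 V.
Required number of levels: 2.5/52.8 µV = 47348; smallest N with 2^N ≥ that is 16.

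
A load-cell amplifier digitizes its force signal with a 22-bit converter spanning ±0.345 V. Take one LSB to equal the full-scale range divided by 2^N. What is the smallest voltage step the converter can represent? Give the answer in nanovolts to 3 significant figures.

165 nV

Span: 0.345 V − (-0.345 V) = 0.69 V.
There are 2^22 = 4194304 steps.
LSB = 0.69 V / 2^22 = 165 nV.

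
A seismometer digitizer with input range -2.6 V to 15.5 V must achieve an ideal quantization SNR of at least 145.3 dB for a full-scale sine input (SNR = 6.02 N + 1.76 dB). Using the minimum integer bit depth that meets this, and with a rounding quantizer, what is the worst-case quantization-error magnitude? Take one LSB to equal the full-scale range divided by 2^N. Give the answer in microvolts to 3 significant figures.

Full-scale range = 15.5 V − (-2.6 V) = 18.1 V.
6.02 N + 1.76 ≥ 145.3 gives N ≥ 23.844, so the minimum integer is 24.
One LSB is 18.1 V / 16777216 = 1.0788 µV.
Half an LSB is 0.539 µV.

0.539 µV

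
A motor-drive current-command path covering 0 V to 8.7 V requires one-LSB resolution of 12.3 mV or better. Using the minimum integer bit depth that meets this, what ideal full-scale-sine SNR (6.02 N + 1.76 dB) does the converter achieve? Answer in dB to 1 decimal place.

62.0 dB

Range is 8.7 V.
Required number of levels: 8.7/12.3 mV = 707.32; smallest N with 2^N ≥ that is 10.
Ideal SNR at N = 10: 6.02·10 + 1.76 = 62.0 dB.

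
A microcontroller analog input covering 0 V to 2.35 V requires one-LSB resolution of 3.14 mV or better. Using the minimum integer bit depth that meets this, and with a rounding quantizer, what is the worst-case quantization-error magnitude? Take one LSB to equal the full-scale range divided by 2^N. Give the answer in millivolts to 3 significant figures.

1.15 mV

Range is 2.35 V.
Levels needed ≥ 2.35/3.14 mV = 748.4. 2^10 = 1024 suffices, so N_min = 10.
One LSB is 2.35 V / 1024 = 2.2949 mV.
Half an LSB is 1.15 mV.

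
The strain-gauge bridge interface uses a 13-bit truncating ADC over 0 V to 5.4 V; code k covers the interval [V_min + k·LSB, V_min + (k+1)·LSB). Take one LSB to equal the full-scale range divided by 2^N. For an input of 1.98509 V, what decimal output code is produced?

3011

Range is 5.4 V. LSB = 5.4 V / 2^13 ≈ 0.6592 mV.
(V_in − V_min) × 2^13/range = (1.98509 − (0)) × 8192/5.4 = 3011.455.
Floor → code = 3011.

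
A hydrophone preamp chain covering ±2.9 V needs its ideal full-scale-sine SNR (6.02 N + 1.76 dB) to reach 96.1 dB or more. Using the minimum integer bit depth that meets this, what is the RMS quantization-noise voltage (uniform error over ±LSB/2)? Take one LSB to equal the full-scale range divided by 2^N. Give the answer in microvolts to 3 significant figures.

25.5 µV

Range = 2.9 − (-2.9) = 5.8 V.
Required N = ⌈(96.1 − 1.76)/6.02⌉ = ⌈15.671⌉ = 16.
LSB = 5.8 V / 2^16 = 88.501 µV.
σ_q = LSB/√12 = 88.501 µV/3.4641 = 25.5 µV.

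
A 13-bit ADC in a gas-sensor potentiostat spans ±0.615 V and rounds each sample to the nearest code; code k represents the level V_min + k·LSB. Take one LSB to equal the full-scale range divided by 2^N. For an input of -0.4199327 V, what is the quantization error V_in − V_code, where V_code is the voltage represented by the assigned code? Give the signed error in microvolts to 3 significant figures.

+27.0 µV

Span: 0.615 V − (-0.615 V) = 1.23 V. LSB = 1.23 V / 2^13 ≈ 150.1 µV.
Position in LSBs: (-0.4199327 − (-0.615)) × 8192/1.23 = 1299.1799; rounding gives k = 1299.
V_code = V_min + k × range/2^13 = -0.615 + 1299 × 1.23/8192 = -0.4199597168 V.
e = -0.4199327 − (-0.4199597168) = +27.0 µV.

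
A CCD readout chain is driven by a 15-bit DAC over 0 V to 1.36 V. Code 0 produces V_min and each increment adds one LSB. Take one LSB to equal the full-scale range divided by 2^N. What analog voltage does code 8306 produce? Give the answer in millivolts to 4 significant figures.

344.7 mV

Range is 1.36 V. LSB = 1.36 V / 2^15.
Output = V_min + (8306/32768) × range = 0 + 0.253479 × 1.36 V
      = 0 V + 0.344731 V = 0.344731 V.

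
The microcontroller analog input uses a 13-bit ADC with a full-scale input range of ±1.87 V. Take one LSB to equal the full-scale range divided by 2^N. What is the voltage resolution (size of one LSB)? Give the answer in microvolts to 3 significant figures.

Span: 1.87 V − (-1.87 V) = 3.74 V.
Number of codes = 2^13 = 8192.
Step size = 3.74/8192 V = 457 µV.

457 µV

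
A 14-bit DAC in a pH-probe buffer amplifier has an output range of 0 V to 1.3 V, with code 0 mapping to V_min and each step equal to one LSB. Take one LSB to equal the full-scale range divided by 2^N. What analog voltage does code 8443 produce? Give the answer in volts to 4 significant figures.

Full-scale range = 1.3 V. LSB = 1.3 V / 2^14.
Output = V_min + (8443/16384) × range = 0 + 0.515320 × 1.3 V
      = 0 + 0.669916 = 0.669916 V.

0.6699 V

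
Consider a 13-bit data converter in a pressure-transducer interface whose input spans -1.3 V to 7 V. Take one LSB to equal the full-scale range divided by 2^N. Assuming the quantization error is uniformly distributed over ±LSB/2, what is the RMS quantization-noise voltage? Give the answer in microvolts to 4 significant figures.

Full-scale range = 7 V − (-1.3 V) = 8.3 V.
Step size = 8.3/8192 V = 1.01318 mV.
σ_q = LSB/√12 = 1.01318 mV/3.4641 = 292.5 µV.

292.5 µV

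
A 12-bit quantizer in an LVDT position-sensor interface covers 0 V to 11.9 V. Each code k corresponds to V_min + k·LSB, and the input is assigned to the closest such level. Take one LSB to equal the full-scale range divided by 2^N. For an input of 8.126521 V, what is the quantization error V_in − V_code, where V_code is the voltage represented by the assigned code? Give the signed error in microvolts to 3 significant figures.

Full-scale range = 11.9 V. LSB = 11.9 V / 2^12 ≈ 2.905 mV.
(V_in − V_min)/LSB = (8.126521 − (0)) × 4096/11.9 = 2797.1622 → nearest code k = 2797.
V_code = V_min + k × range/2^12 = 0 + 2797 × 11.9/4096 = 8.126049805 V.
V_in − V_code = 8.126521 − (8.126049805) = +471 µV.

+471 µV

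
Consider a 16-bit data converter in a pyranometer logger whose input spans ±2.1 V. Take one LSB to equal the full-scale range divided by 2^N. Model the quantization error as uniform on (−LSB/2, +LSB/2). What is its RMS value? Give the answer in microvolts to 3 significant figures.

Span: 2.1 V − (-2.1 V) = 4.2 V.
LSB = 4.2 V / 2^16 = 64.087 µV.
For a uniform distribution on [−LSB/2, +LSB/2], V_rms = LSB/√12 = 64.087 µV/3.4641 = 18.5 µV.

18.5 µV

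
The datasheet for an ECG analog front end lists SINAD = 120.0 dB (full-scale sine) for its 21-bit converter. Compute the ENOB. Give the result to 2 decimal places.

ENOB = (120.0 − 1.76)/6.02 = 19.6412 bits.

19.64 bits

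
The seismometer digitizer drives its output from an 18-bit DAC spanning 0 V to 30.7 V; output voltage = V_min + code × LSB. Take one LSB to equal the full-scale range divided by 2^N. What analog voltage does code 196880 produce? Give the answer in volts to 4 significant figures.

Span = 30.7 V. LSB = 30.7 V / 2^18.
Output = V_min + (196880/262144) × range = 0 + 0.751038 × 30.7 V
      = 0 V + 23.0569 V = 23.0569 V.

23.06 V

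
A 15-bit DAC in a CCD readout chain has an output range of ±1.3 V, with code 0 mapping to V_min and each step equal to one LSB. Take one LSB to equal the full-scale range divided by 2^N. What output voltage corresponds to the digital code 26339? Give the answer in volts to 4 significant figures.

0.7899 V

Range = 1.3 − (-1.3) = 2.6 V. LSB = 2.6 V / 2^15.
V_out = V_min + code × LSB = -1.3 V + 26339 × 2.6 V / 32768
      = -1.3 + 2.08989 = 0.789886 V.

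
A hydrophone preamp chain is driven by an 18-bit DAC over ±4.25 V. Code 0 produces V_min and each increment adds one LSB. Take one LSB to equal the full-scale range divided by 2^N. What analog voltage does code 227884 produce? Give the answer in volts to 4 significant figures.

3.139 V

The full-scale span is 4.25 − (-4.25) = 8.5 V. LSB = 8.5 V / 2^18.
Output = V_min + (227884/262144) × range = -4.25 + 0.869308 × 8.5 V
      = -4.25 V + 7.38912 V = 3.13912 V.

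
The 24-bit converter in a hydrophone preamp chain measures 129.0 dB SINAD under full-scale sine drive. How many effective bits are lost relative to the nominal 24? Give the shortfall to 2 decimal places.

2.86 bits

ENOB = (SINAD − 1.76)/6.02 = (129.0 − 1.76)/6.02 = 21.1362 bits.
24 − 21.1362 = 2.86 bits below nominal.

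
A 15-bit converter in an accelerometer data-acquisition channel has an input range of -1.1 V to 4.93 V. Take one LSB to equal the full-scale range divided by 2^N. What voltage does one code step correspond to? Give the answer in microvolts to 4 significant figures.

184.0 µV

Full-scale range = 4.93 V − (-1.1 V) = 6.03 V.
There are 2^15 = 32768 steps.
LSB = 6.03 V ÷ 2^15 = 6.03/32768 V = 184.0 µV.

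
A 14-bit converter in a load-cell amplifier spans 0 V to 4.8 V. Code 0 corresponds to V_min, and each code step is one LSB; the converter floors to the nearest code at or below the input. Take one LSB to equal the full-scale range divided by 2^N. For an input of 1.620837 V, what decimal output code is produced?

Range is 4.8 V. LSB = 4.8 V / 2^14 ≈ 293.0 µV.
code = ⌊(V_in − V_min)/LSB⌋ = ⌊(V_in − V_min) × 2^14 / range⌋
     = ⌊(1.620837 − (0)) × 16384 / 4.8⌋ = ⌊1.620837 × 16384/4.8⌋
     = ⌊5532.457⌋ = 5532.

5532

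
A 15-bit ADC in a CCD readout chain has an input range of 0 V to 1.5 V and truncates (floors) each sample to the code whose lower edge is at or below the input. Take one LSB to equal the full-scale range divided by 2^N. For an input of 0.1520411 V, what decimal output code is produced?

3321

V_FS = 1.5 V. LSB = 1.5 V / 2^15 ≈ 45.78 µV.
(V_in − V_min) × 2^15/range = (0.1520411 − (0)) × 32768/1.5 = 3321.389.
Floor → code = 3321.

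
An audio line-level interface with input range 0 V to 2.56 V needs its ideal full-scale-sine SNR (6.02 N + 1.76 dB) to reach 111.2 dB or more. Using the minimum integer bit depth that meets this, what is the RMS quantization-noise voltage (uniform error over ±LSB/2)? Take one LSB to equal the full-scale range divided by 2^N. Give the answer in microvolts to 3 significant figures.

1.41 µV

Full-scale range = 2.56 V.
Solving 6.02 N ≥ 111.2 − 1.76: N ≥ 18.179. Round up → N = 19.
LSB = 2.56 V ÷ 2^19 = 2.56/524288 V = 4.8828 µV.
V_rms = LSB/√12 = 1.41 µV.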